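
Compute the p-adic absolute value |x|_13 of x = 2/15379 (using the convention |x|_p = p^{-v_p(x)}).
|2/15379|_13 = 2197

Step 1 — compute v_13(x) by factoring powers of 13 out of the numerator and denominator: v_13(2/15379) = -3. Step 2 — apply |x|_p = p^{-v_p(x)} = 13^{3} = 2197.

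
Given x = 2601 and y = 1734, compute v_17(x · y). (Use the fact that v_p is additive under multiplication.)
v_17(4510134) = 4

v_p(x) = 2 (factor: 2601 = 17^2 · 9); v_p(y) = 2 (factor: 1734 = 17^2 · 6). Additivity: v_p(xy) = v_p(x) + v_p(y) = 2 + 2 = 4. (Direct check: xy = 4510134 = 17^4 · (54).)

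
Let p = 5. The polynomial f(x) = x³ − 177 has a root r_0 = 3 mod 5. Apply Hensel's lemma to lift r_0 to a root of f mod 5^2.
r_1 = 3 (mod 25)

Hensel: r_{i+1} = r_i − f(r_i)/f′(r_i) mod 5^{i+2}, where f′(x) = 3x². Iterate:
  r_0 = 3 (mod 5)
  r_1 = 3 (mod 25)
Final: r = 3 with f(r) ≡ 0 mod 5^2.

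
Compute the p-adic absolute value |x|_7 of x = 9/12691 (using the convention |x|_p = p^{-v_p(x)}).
|9/12691|_7 = 343

Step 1 — compute v_7(x) by factoring powers of 7 out of the numerator and denominator: v_7(9/12691) = -3. Step 2 — apply |x|_p = p^{-v_p(x)} = 7^{3} = 343.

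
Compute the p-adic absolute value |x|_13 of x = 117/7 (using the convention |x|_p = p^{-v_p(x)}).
|117/7|_13 = 1/13

Step 1 — compute v_13(x) by factoring powers of 13 out of the numerator and denominator: v_13(117/7) = 1. Step 2 — apply |x|_p = p^{-v_p(x)} = 13^{-1} = 1/13.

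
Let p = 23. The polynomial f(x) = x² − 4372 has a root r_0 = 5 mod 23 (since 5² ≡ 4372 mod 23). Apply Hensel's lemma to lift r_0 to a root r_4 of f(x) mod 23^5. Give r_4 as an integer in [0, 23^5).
r_4 = 2872751 (mod 6436343)

Hensel's recurrence: r_{i+1} = r_i − f(r_i)·(f′(r_i))^{-1} mod 23^{i+2}, with f′(x) = 2x. Iterate:
  r_0 = 5 (mod 23)
  r_1 = 281 (mod 529)
  r_2 = 1339 (mod 12167)
  r_3 = 74341 (mod 279841)
  r_4 = 2872751 (mod 6436343)
Final: r_4 = 2872751, and one checks f(r_4) ≡ 0 mod 23^5.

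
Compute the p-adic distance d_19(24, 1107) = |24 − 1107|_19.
d_19(24, 1107) = 1/361

Step 1 — x − y = 24 − 1107 = -1083. Step 2 — v_19(-1083) = 2 (factor: -1083 = −(19^2 · 3); the sign does not affect v_p). Step 3 — |x − y|_19 = 19^{-2} = 1/361.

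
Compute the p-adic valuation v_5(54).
v_5(54) = 0

v_5(n) is the largest exponent k such that 5^k divides n. Factor out: 54 = 5^0 · 54. (Sign doesn't affect v_p.) So v_5(54) = 0.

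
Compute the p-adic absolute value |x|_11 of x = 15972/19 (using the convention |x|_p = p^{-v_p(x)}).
|15972/19|_11 = 1/1331

Step 1 — compute v_11(x) by factoring powers of 11 out of the numerator and denominator: v_11(15972/19) = 3. Step 2 — apply |x|_p = p^{-v_p(x)} = 11^{-3} = 1/1331.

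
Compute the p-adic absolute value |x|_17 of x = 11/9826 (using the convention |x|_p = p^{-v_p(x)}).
|11/9826|_17 = 4913

Step 1 — compute v_17(x) by factoring powers of 17 out of the numerator and denominator: v_17(11/9826) = -3. Step 2 — apply |x|_p = p^{-v_p(x)} = 17^{3} = 4913.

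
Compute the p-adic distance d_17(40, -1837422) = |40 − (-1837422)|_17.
d_17(40, -1837422) = 1/83521

Step 1 — x − y = 40 − (-1837422) = 1837462. Step 2 — v_17(1837462) = 4 (factor: 1837462 = (17^4 · 22); the sign does not affect v_p). Step 3 — |x − y|_17 = 17^{-4} = 1/83521.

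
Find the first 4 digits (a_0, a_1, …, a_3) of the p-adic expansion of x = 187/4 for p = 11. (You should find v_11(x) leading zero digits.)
(a_0, …, a_3) = (0, 7, 8, 2)

v_11(187/4) = 1, so a_0 = ... = a_0 = 0. Factor out: x = 11^1 · u with u = 17/4 a unit in ℤ_11. Expand u iteratively via a_{v+i} = u_i mod 11, u_{i+1} = (u_i − a_{v+i})/11:
  u_0 = 17/4;  a_1 = 7;  u_1 = (u_0 − 7)/11 = -1/4
  u_1 = -1/4;  a_2 = 8;  u_2 = (u_1 − 8)/11 = -3/4
  u_2 = -3/4;  a_3 = 2;  u_3 = (u_2 − 2)/11 = -1/4
Digits: (0, 7, 8, 2).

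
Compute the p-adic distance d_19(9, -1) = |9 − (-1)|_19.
d_19(9, -1) = 1

Step 1 — x − y = 9 − (-1) = 10. Step 2 — v_19(10) = 0 (factor: 10 = (19^0 · 10); the sign does not affect v_p). Step 3 — |x − y|_19 = 19^{0} = 1.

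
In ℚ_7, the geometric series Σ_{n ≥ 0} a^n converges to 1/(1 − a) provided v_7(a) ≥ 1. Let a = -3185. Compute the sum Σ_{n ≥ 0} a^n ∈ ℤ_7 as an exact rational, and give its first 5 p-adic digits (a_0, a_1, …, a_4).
Σ a^n = 1/(1 − a) = 1/3186;  first 5 digits = (1, 0, 5, 4, 2)

v_7(a) = 2 ≥ 1, so the series converges in ℤ_7 to 1/(1 − a) = 1/(1 − (-3185)) = 1/3186. Expand this rational in ℤ_7: compute digits iteratively via d_i = x_i mod 7, x_{i+1} = (x_i − d_i)/7. The first 5 digits are (1, 0, 5, 4, 2).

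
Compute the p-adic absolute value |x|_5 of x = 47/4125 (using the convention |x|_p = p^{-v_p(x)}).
|47/4125|_5 = 125

Step 1 — compute v_5(x) by factoring powers of 5 out of the numerator and denominator: v_5(47/4125) = -3. Step 2 — apply |x|_p = p^{-v_p(x)} = 5^{3} = 125.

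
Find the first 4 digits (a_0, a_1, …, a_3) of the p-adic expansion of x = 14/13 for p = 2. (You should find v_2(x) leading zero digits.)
(a_0, …, a_3) = (0, 1, 1, 0)

v_2(14/13) = 1, so a_0 = ... = a_0 = 0. Factor out: x = 2^1 · u with u = 7/13 a unit in ℤ_2. Expand u iteratively via a_{v+i} = u_i mod 2, u_{i+1} = (u_i − a_{v+i})/2:
  u_0 = 7/13;  a_1 = 1;  u_1 = (u_0 − 1)/2 = -3/13
  u_1 = -3/13;  a_2 = 1;  u_2 = (u_1 − 1)/2 = -8/13
  u_2 = -8/13;  a_3 = 0;  u_3 = (u_2 − 0)/2 = -4/13
Digits: (0, 1, 1, 0).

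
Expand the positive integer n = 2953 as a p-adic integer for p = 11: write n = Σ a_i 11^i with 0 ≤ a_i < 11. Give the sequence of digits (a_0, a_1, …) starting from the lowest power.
(a_0, a_1, …) = (5, 4, 2, 2)

Repeated division by 11 gives the digits low-to-high: 2953 = 5 + 4·11^1 + 2·11^2 + 2·11^3. Digit sequence: (5, 4, 2, 2).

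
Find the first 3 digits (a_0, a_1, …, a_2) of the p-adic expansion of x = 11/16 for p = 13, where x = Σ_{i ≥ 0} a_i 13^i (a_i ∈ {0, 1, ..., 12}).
(a_0, …, a_2) = (8, 10, 0)

v_13(11/16) = 0 (numerator and denominator both coprime to 13), so x ∈ ℤ_13^×. Compute digits iteratively via a_i = x_i mod 13, x_{i+1} = (x_i − a_i)/13, with x_0 = x:
  x_0 = 11/16;  a_0 = 8;  x_1 = (x_0 − 8)/13 = -9/16
  x_1 = -9/16;  a_1 = 10;  x_2 = (x_1 − 10)/13 = -13/16
  x_2 = -13/16;  a_2 = 0;  x_3 = (x_2 − 0)/13 = -1/16
Digits: (8, 10, 0).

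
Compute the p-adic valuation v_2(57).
v_2(57) = 0

v_2(n) is the largest exponent k such that 2^k divides n. Factor out: 57 = 2^0 · 57. (Sign doesn't affect v_p.) So v_2(57) = 0.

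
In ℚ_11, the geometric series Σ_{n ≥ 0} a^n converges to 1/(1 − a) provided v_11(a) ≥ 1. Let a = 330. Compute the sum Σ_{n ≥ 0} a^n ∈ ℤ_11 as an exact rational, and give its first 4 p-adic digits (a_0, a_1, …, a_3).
Σ a^n = 1/(1 − a) = -1/329;  first 4 digits = (1, 8, 0, 0)

v_11(a) = 1 ≥ 1, so the series converges in ℤ_11 to 1/(1 − a) = 1/(1 − 330) = -1/329. Expand this rational in ℤ_11: compute digits iteratively via d_i = x_i mod 11, x_{i+1} = (x_i − d_i)/11. The first 4 digits are (1, 8, 0, 0).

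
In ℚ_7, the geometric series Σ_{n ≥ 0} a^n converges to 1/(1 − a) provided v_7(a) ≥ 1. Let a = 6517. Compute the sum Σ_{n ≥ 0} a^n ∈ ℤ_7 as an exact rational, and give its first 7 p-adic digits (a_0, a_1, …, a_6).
Σ a^n = 1/(1 − a) = -1/6516;  first 7 digits = (1, 0, 0, 5, 2, 0, 4)

v_7(a) = 3 ≥ 1, so the series converges in ℤ_7 to 1/(1 − a) = 1/(1 − 6517) = -1/6516. Expand this rational in ℤ_7: compute digits iteratively via d_i = x_i mod 7, x_{i+1} = (x_i − d_i)/7. The first 7 digits are (1, 0, 0, 5, 2, 0, 4).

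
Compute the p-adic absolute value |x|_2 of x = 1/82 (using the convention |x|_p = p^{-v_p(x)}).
|1/82|_2 = 2

Step 1 — compute v_2(x) by factoring powers of 2 out of the numerator and denominator: v_2(1/82) = -1. Step 2 — apply |x|_p = p^{-v_p(x)} = 2^{1} = 2.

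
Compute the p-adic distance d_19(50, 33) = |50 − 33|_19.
d_19(50, 33) = 1

Step 1 — x − y = 50 − 33 = 17. Step 2 — v_19(17) = 0 (factor: 17 = (19^0 · 17); the sign does not affect v_p). Step 3 — |x − y|_19 = 19^{0} = 1.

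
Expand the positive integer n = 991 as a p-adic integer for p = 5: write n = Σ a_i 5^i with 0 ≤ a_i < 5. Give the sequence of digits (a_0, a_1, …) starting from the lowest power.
(a_0, a_1, …) = (1, 3, 4, 2, 1)

Repeated division by 5 gives the digits low-to-high: 991 = 1 + 3·5^1 + 4·5^2 + 2·5^3 + 1·5^4. Digit sequence: (1, 3, 4, 2, 1).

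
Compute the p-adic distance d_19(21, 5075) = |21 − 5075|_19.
d_19(21, 5075) = 1/361

Step 1 — x − y = 21 − 5075 = -5054. Step 2 — v_19(-5054) = 2 (factor: -5054 = −(19^2 · 14); the sign does not affect v_p). Step 3 — |x − y|_19 = 19^{-2} = 1/361.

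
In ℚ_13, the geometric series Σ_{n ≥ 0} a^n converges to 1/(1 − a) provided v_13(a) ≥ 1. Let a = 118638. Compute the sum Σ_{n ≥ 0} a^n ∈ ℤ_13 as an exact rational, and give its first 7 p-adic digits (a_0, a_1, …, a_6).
Σ a^n = 1/(1 − a) = -1/118637;  first 7 digits = (1, 0, 0, 2, 4, 0, 4)

v_13(a) = 3 ≥ 1, so the series converges in ℤ_13 to 1/(1 − a) = 1/(1 − 118638) = -1/118637. Expand this rational in ℤ_13: compute digits iteratively via d_i = x_i mod 13, x_{i+1} = (x_i − d_i)/13. The first 7 digits are (1, 0, 0, 2, 4, 0, 4).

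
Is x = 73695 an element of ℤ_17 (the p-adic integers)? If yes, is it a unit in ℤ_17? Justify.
x ∈ ℤ_17 but not a unit; v_17(x) = 3 > 0

ℤ_17 = {x ∈ ℚ_17 : v_17(x) ≥ 0} and ℤ_17^× = {x ∈ ℤ_17 : v_17(x) = 0}. Here v_17(73695) = v_17(num) − v_17(den) = 3; compare against these criteria.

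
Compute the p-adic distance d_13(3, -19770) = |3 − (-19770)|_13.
d_13(3, -19770) = 1/2197

Step 1 — x − y = 3 − (-19770) = 19773. Step 2 — v_13(19773) = 3 (factor: 19773 = (13^3 · 9); the sign does not affect v_p). Step 3 — |x − y|_13 = 13^{-3} = 1/2197.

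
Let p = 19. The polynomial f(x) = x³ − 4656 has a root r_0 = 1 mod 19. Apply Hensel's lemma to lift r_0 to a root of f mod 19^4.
r_3 = 116471 (mod 130321)

Hensel: r_{i+1} = r_i − f(r_i)/f′(r_i) mod 19^{i+2}, where f′(x) = 3x². Iterate:
  r_0 = 1 (mod 19)
  r_1 = 229 (mod 361)
  r_2 = 6727 (mod 6859)
  r_3 = 116471 (mod 130321)
Final: r = 116471 with f(r) ≡ 0 mod 19^4.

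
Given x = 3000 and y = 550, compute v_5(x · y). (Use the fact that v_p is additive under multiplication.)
v_5(1650000) = 5

v_p(x) = 3 (factor: 3000 = 5^3 · 24); v_p(y) = 2 (factor: 550 = 5^2 · 22). Additivity: v_p(xy) = v_p(x) + v_p(y) = 3 + 2 = 5. (Direct check: xy = 1650000 = 5^5 · (528).)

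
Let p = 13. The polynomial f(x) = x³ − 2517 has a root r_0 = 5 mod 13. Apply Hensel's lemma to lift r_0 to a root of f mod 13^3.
r_2 = 1799 (mod 2197)

Hensel: r_{i+1} = r_i − f(r_i)/f′(r_i) mod 13^{i+2}, where f′(x) = 3x². Iterate:
  r_0 = 5 (mod 13)
  r_1 = 109 (mod 169)
  r_2 = 1799 (mod 2197)
Final: r = 1799 with f(r) ≡ 0 mod 13^3.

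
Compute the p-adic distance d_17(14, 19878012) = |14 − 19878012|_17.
d_17(14, 19878012) = 1/1419857

Step 1 — x − y = 14 − 19878012 = -19877998. Step 2 — v_17(-19877998) = 5 (factor: -19877998 = −(17^5 · 14); the sign does not affect v_p). Step 3 — |x − y|_17 = 17^{-5} = 1/1419857.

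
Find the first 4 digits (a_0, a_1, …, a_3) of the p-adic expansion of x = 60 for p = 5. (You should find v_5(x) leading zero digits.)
(a_0, …, a_3) = (0, 2, 2, 0)

v_5(60) = 1, so a_0 = ... = a_0 = 0. Factor out: x = 5^1 · u with u = 12 a unit in ℤ_5. Expand u iteratively via a_{v+i} = u_i mod 5, u_{i+1} = (u_i − a_{v+i})/5:
  u_0 = 12;  a_1 = 2;  u_1 = (u_0 − 2)/5 = 2
  u_1 = 2;  a_2 = 2;  u_2 = (u_1 − 2)/5 = 0
  u_2 = 0;  a_3 = 0;  u_3 = (u_2 − 0)/5 = 0
Digits: (0, 2, 2, 0).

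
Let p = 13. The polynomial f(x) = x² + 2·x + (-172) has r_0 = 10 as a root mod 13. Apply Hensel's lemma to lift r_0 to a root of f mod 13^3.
r_2 = 504 (mod 2197)

Hensel: r_{i+1} = r_i − f(r_i)·(f′(r_i))^{-1} mod 13^{i+2}, f′(x) = 2x + 2. Iterate:
  r_0 = 10 (mod 13)
  r_1 = 166 (mod 169)
  r_2 = 504 (mod 2197)
Final: r = 504 satisfies f(r) ≡ 0 mod 13^3.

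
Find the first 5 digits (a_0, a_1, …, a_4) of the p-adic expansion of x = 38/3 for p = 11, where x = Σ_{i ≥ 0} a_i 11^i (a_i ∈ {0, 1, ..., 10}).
(a_0, …, a_4) = (9, 4, 7, 3, 7)

v_11(38/3) = 0 (numerator and denominator both coprime to 11), so x ∈ ℤ_11^×. Compute digits iteratively via a_i = x_i mod 11, x_{i+1} = (x_i − a_i)/11, with x_0 = x:
  x_0 = 38/3;  a_0 = 9;  x_1 = (x_0 − 9)/11 = 1/3
  x_1 = 1/3;  a_1 = 4;  x_2 = (x_1 − 4)/11 = -1/3
  x_2 = -1/3;  a_2 = 7;  x_3 = (x_2 − 7)/11 = -2/3
  x_3 = -2/3;  a_3 = 3;  x_4 = (x_3 − 3)/11 = -1/3
  x_4 = -1/3;  a_4 = 7;  x_5 = (x_4 − 7)/11 = -2/3
Digits: (9, 4, 7, 3, 7).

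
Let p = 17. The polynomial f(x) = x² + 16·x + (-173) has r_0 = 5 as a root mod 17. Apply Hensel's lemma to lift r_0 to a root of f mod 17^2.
r_1 = 141 (mod 289)

Hensel: r_{i+1} = r_i − f(r_i)·(f′(r_i))^{-1} mod 17^{i+2}, f′(x) = 2x + 16. Iterate:
  r_0 = 5 (mod 17)
  r_1 = 141 (mod 289)
Final: r = 141 satisfies f(r) ≡ 0 mod 17^2.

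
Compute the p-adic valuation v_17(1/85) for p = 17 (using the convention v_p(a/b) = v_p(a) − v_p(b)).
v_17(1/85) = -1

Factor powers of 17 from the numerator and denominator of the reduced fraction: 1 = 17^0 · 1 and 85 = 17^1 · 5. Apply v_p(a/b) = v_p(a) − v_p(b): v_17(1/85) = 0 − 1 = -1.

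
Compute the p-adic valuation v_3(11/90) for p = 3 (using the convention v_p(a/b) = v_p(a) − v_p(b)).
v_3(11/90) = -2

Factor powers of 3 from the numerator and denominator of the reduced fraction: 11 = 3^0 · 11 and 90 = 3^2 · 10. Apply v_p(a/b) = v_p(a) − v_p(b): v_3(11/90) = 0 − 2 = -2.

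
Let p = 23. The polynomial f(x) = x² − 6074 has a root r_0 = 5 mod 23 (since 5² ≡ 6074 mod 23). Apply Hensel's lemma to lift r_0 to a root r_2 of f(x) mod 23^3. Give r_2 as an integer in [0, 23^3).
r_2 = 557 (mod 12167)

Hensel's recurrence: r_{i+1} = r_i − f(r_i)·(f′(r_i))^{-1} mod 23^{i+2}, with f′(x) = 2x. Iterate:
  r_0 = 5 (mod 23)
  r_1 = 28 (mod 529)
  r_2 = 557 (mod 12167)
Final: r_2 = 557, and one checks f(r_2) ≡ 0 mod 23^3.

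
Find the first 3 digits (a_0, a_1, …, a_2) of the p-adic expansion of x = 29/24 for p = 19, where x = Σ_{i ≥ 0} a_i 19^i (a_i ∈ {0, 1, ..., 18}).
(a_0, …, a_2) = (2, 15, 0)

v_19(29/24) = 0 (numerator and denominator both coprime to 19), so x ∈ ℤ_19^×. Compute digits iteratively via a_i = x_i mod 19, x_{i+1} = (x_i − a_i)/19, with x_0 = x:
  x_0 = 29/24;  a_0 = 2;  x_1 = (x_0 − 2)/19 = -1/24
  x_1 = -1/24;  a_1 = 15;  x_2 = (x_1 − 15)/19 = -19/24
  x_2 = -19/24;  a_2 = 0;  x_3 = (x_2 − 0)/19 = -1/24
Digits: (2, 15, 0).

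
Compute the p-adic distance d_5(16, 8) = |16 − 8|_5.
d_5(16, 8) = 1

Step 1 — x − y = 16 − 8 = 8. Step 2 — v_5(8) = 0 (factor: 8 = (5^0 · 8); the sign does not affect v_p). Step 3 — |x − y|_5 = 5^{0} = 1.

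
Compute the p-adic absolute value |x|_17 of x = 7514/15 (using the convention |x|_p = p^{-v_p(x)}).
|7514/15|_17 = 1/289

Step 1 — compute v_17(x) by factoring powers of 17 out of the numerator and denominator: v_17(7514/15) = 2. Step 2 — apply |x|_p = p^{-v_p(x)} = 17^{-2} = 1/289.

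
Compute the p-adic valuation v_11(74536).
v_11(74536) = 3

v_11(n) is the largest exponent k such that 11^k divides n. Factor out: 74536 = 11^3 · 56. (Sign doesn't affect v_p.) So v_11(74536) = 3.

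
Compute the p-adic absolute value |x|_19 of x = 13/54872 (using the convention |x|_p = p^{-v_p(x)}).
|13/54872|_19 = 6859

Step 1 — compute v_19(x) by factoring powers of 19 out of the numerator and denominator: v_19(13/54872) = -3. Step 2 — apply |x|_p = p^{-v_p(x)} = 19^{3} = 6859.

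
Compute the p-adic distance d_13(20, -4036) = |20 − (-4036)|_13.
d_13(20, -4036) = 1/169

Step 1 — x − y = 20 − (-4036) = 4056. Step 2 — v_13(4056) = 2 (factor: 4056 = (13^2 · 24); the sign does not affect v_p). Step 3 — |x − y|_13 = 13^{-2} = 1/169.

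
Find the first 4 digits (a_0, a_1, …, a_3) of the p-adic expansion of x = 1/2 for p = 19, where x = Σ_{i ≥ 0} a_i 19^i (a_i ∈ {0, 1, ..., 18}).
(a_0, …, a_3) = (10, 9, 9, 9)

v_19(1/2) = 0 (numerator and denominator both coprime to 19), so x ∈ ℤ_19^×. Compute digits iteratively via a_i = x_i mod 19, x_{i+1} = (x_i − a_i)/19, with x_0 = x:
  x_0 = 1/2;  a_0 = 10;  x_1 = (x_0 − 10)/19 = -1/2
  x_1 = -1/2;  a_1 = 9;  x_2 = (x_1 − 9)/19 = -1/2
  x_2 = -1/2;  a_2 = 9;  x_3 = (x_2 − 9)/19 = -1/2
  x_3 = -1/2;  a_3 = 9;  x_4 = (x_3 − 9)/19 = -1/2
Digits: (10, 9, 9, 9).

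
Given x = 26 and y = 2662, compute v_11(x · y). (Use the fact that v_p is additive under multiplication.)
v_11(69212) = 3

v_p(x) = 0 (factor: 26 = 11^0 · 26); v_p(y) = 3 (factor: 2662 = 11^3 · 2). Additivity: v_p(xy) = v_p(x) + v_p(y) = 0 + 3 = 3. (Direct check: xy = 69212 = 11^3 · (52).)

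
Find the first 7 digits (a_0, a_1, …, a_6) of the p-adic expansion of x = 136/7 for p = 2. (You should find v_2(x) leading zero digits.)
(a_0, …, a_6) = (0, 0, 0, 1, 1, 1, 0)

v_2(136/7) = 3, so a_0 = ... = a_2 = 0. Factor out: x = 2^3 · u with u = 17/7 a unit in ℤ_2. Expand u iteratively via a_{v+i} = u_i mod 2, u_{i+1} = (u_i − a_{v+i})/2:
  u_0 = 17/7;  a_3 = 1;  u_1 = (u_0 − 1)/2 = 5/7
  u_1 = 5/7;  a_4 = 1;  u_2 = (u_1 − 1)/2 = -1/7
  u_2 = -1/7;  a_5 = 1;  u_3 = (u_2 − 1)/2 = -4/7
  u_3 = -4/7;  a_6 = 0;  u_4 = (u_3 − 0)/2 = -2/7
Digits: (0, 0, 0, 1, 1, 1, 0).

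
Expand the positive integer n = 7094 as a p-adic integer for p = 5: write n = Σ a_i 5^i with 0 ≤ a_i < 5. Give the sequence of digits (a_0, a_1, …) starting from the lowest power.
(a_0, a_1, …) = (4, 3, 3, 1, 1, 2)

Repeated division by 5 gives the digits low-to-high: 7094 = 4 + 3·5^1 + 3·5^2 + 1·5^3 + 1·5^4 + 2·5^5. Digit sequence: (4, 3, 3, 1, 1, 2).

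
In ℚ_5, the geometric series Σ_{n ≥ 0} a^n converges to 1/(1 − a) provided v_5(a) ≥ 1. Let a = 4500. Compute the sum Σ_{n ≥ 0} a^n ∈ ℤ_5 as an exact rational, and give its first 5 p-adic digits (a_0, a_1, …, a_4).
Σ a^n = 1/(1 − a) = -1/4499;  first 5 digits = (1, 0, 0, 1, 2)

v_5(a) = 3 ≥ 1, so the series converges in ℤ_5 to 1/(1 − a) = 1/(1 − 4500) = -1/4499. Expand this rational in ℤ_5: compute digits iteratively via d_i = x_i mod 5, x_{i+1} = (x_i − d_i)/5. The first 5 digits are (1, 0, 0, 1, 2).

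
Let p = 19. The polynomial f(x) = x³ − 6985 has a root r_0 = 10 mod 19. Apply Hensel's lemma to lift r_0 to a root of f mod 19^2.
r_1 = 48 (mod 361)

Hensel: r_{i+1} = r_i − f(r_i)/f′(r_i) mod 19^{i+2}, where f′(x) = 3x². Iterate:
  r_0 = 10 (mod 19)
  r_1 = 48 (mod 361)
Final: r = 48 with f(r) ≡ 0 mod 19^2.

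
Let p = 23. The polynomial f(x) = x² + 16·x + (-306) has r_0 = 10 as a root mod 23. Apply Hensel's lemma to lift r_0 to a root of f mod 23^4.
r_3 = 96495 (mod 279841)

Hensel: r_{i+1} = r_i − f(r_i)·(f′(r_i))^{-1} mod 23^{i+2}, f′(x) = 2x + 16. Iterate:
  r_0 = 10 (mod 23)
  r_1 = 217 (mod 529)
  r_2 = 11326 (mod 12167)
  r_3 = 96495 (mod 279841)
Final: r = 96495 satisfies f(r) ≡ 0 mod 23^4.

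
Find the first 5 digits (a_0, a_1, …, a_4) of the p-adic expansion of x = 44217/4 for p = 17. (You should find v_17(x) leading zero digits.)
(a_0, …, a_4) = (0, 0, 0, 15, 12)

v_17(44217/4) = 3, so a_0 = ... = a_2 = 0. Factor out: x = 17^3 · u with u = 9/4 a unit in ℤ_17. Expand u iteratively via a_{v+i} = u_i mod 17, u_{i+1} = (u_i − a_{v+i})/17:
  u_0 = 9/4;  a_3 = 15;  u_1 = (u_0 − 15)/17 = -3/4
  u_1 = -3/4;  a_4 = 12;  u_2 = (u_1 − 12)/17 = -3/4
Digits: (0, 0, 0, 15, 12).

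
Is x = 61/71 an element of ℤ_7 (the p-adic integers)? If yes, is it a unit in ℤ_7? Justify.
x ∈ ℤ_7^× (unit); v_7(x) = 0

ℤ_7 = {x ∈ ℚ_7 : v_7(x) ≥ 0} and ℤ_7^× = {x ∈ ℤ_7 : v_7(x) = 0}. Here v_7(61/71) = v_7(num) − v_7(den) = 0; compare against these criteria.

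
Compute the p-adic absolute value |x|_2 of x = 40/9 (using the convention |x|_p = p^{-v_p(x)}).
|40/9|_2 = 1/8

Step 1 — compute v_2(x) by factoring powers of 2 out of the numerator and denominator: v_2(40/9) = 3. Step 2 — apply |x|_p = p^{-v_p(x)} = 2^{-3} = 1/8.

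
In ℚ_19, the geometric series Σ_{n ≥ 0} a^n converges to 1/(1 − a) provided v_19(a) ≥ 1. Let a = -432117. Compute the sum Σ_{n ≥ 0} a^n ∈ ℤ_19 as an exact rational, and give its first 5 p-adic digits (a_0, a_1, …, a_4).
Σ a^n = 1/(1 − a) = 1/432118;  first 5 digits = (1, 0, 0, 13, 15)

v_19(a) = 3 ≥ 1, so the series converges in ℤ_19 to 1/(1 − a) = 1/(1 − (-432117)) = 1/432118. Expand this rational in ℤ_19: compute digits iteratively via d_i = x_i mod 19, x_{i+1} = (x_i − d_i)/19. The first 5 digits are (1, 0, 0, 13, 15).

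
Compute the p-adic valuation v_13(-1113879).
v_13(-1113879) = 5

v_13(n) is the largest exponent k such that 13^k divides n. Factor out: -1113879 = -13^5 · 3. (Sign doesn't affect v_p.) So v_13(-1113879) = 5.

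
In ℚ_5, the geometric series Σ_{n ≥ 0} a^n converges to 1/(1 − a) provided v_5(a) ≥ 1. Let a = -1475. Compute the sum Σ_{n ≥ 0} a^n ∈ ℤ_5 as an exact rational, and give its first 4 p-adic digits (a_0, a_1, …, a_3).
Σ a^n = 1/(1 − a) = 1/1476;  first 4 digits = (1, 0, 1, 3)

v_5(a) = 2 ≥ 1, so the series converges in ℤ_5 to 1/(1 − a) = 1/(1 − (-1475)) = 1/1476. Expand this rational in ℤ_5: compute digits iteratively via d_i = x_i mod 5, x_{i+1} = (x_i − d_i)/5. The first 4 digits are (1, 0, 1, 3).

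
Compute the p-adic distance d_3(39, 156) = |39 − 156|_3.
d_3(39, 156) = 1/9

Step 1 — x − y = 39 − 156 = -117. Step 2 — v_3(-117) = 2 (factor: -117 = −(3^2 · 13); the sign does not affect v_p). Step 3 — |x − y|_3 = 3^{-2} = 1/9.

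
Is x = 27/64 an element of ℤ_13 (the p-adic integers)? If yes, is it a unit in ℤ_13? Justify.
x ∈ ℤ_13^× (unit); v_13(x) = 0

ℤ_13 = {x ∈ ℚ_13 : v_13(x) ≥ 0} and ℤ_13^× = {x ∈ ℤ_13 : v_13(x) = 0}. Here v_13(27/64) = v_13(num) − v_13(den) = 0; compare against these criteria.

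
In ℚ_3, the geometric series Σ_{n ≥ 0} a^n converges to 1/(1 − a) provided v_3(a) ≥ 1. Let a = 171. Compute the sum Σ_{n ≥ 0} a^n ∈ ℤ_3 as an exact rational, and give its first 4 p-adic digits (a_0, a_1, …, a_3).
Σ a^n = 1/(1 − a) = -1/170;  first 4 digits = (1, 0, 1, 0)

v_3(a) = 2 ≥ 1, so the series converges in ℤ_3 to 1/(1 − a) = 1/(1 − 171) = -1/170. Expand this rational in ℤ_3: compute digits iteratively via d_i = x_i mod 3, x_{i+1} = (x_i − d_i)/3. The first 4 digits are (1, 0, 1, 0).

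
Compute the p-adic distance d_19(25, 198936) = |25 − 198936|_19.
d_19(25, 198936) = 1/6859

Step 1 — x − y = 25 − 198936 = -198911. Step 2 — v_19(-198911) = 3 (factor: -198911 = −(19^3 · 29); the sign does not affect v_p). Step 3 — |x − y|_19 = 19^{-3} = 1/6859.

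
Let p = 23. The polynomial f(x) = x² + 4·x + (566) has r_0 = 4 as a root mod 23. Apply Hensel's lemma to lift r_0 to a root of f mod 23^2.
r_1 = 395 (mod 529)

Hensel: r_{i+1} = r_i − f(r_i)·(f′(r_i))^{-1} mod 23^{i+2}, f′(x) = 2x + 4. Iterate:
  r_0 = 4 (mod 23)
  r_1 = 395 (mod 529)
Final: r = 395 satisfies f(r) ≡ 0 mod 23^2.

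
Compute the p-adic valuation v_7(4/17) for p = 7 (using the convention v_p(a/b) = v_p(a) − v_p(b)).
v_7(4/17) = 0

Factor powers of 7 from the numerator and denominator of the reduced fraction: 4 = 7^0 · 4 and 17 = 7^0 · 17. Apply v_p(a/b) = v_p(a) − v_p(b): v_7(4/17) = 0 − 0 = 0.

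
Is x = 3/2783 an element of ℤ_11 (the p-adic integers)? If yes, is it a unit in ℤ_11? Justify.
x ∉ ℤ_11 (v_11(x) = -2 < 0)

ℤ_11 = {x ∈ ℚ_11 : v_11(x) ≥ 0} and ℤ_11^× = {x ∈ ℤ_11 : v_11(x) = 0}. Here v_11(3/2783) = v_11(num) − v_11(den) = -2; compare against these criteria.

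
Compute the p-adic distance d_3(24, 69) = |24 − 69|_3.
d_3(24, 69) = 1/9

Step 1 — x − y = 24 − 69 = -45. Step 2 — v_3(-45) = 2 (factor: -45 = −(3^2 · 5); the sign does not affect v_p). Step 3 — |x − y|_3 = 3^{-2} = 1/9.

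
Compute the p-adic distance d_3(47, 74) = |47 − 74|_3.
d_3(47, 74) = 1/27

Step 1 — x − y = 47 − 74 = -27. Step 2 — v_3(-27) = 3 (factor: -27 = −(3^3 · 1); the sign does not affect v_p). Step 3 — |x − y|_3 = 3^{-3} = 1/27.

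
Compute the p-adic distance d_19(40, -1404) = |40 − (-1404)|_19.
d_19(40, -1404) = 1/361

Step 1 — x − y = 40 − (-1404) = 1444. Step 2 — v_19(1444) = 2 (factor: 1444 = (19^2 · 4); the sign does not affect v_p). Step 3 — |x − y|_19 = 19^{-2} = 1/361.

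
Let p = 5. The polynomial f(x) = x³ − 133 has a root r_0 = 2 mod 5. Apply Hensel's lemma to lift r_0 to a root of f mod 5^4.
r_3 = 377 (mod 625)

Hensel: r_{i+1} = r_i − f(r_i)/f′(r_i) mod 5^{i+2}, where f′(x) = 3x². Iterate:
  r_0 = 2 (mod 5)
  r_1 = 2 (mod 25)
  r_2 = 2 (mod 125)
  r_3 = 377 (mod 625)
Final: r = 377 with f(r) ≡ 0 mod 5^4.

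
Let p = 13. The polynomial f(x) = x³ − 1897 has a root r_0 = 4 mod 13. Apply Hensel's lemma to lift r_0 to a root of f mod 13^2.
r_1 = 95 (mod 169)

Hensel: r_{i+1} = r_i − f(r_i)/f′(r_i) mod 13^{i+2}, where f′(x) = 3x². Iterate:
  r_0 = 4 (mod 13)
  r_1 = 95 (mod 169)
Final: r = 95 with f(r) ≡ 0 mod 13^2.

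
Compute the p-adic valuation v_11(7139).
v_11(7139) = 2

v_11(n) is the largest exponent k such that 11^k divides n. Factor out: 7139 = 11^2 · 59. (Sign doesn't affect v_p.) So v_11(7139) = 2.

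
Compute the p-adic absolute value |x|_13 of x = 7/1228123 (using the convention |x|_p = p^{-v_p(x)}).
|7/1228123|_13 = 28561

Step 1 — compute v_13(x) by factoring powers of 13 out of the numerator and denominator: v_13(7/1228123) = -4. Step 2 — apply |x|_p = p^{-v_p(x)} = 13^{4} = 28561.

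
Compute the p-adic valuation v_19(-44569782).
v_19(-44569782) = 5

v_19(n) is the largest exponent k such that 19^k divides n. Factor out: -44569782 = -19^5 · 18. (Sign doesn't affect v_p.) So v_19(-44569782) = 5.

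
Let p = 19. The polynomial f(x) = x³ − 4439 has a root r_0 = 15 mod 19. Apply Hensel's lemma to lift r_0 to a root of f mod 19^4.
r_3 = 81202 (mod 130321)

Hensel: r_{i+1} = r_i − f(r_i)/f′(r_i) mod 19^{i+2}, where f′(x) = 3x². Iterate:
  r_0 = 15 (mod 19)
  r_1 = 338 (mod 361)
  r_2 = 5753 (mod 6859)
  r_3 = 81202 (mod 130321)
Final: r = 81202 with f(r) ≡ 0 mod 19^4.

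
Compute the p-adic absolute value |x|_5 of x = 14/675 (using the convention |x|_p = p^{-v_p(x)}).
|14/675|_5 = 25

Step 1 — compute v_5(x) by factoring powers of 5 out of the numerator and denominator: v_5(14/675) = -2. Step 2 — apply |x|_p = p^{-v_p(x)} = 5^{2} = 25.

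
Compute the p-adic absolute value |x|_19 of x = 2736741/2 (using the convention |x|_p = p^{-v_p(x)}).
|2736741/2|_19 = 1/130321

Step 1 — compute v_19(x) by factoring powers of 19 out of the numerator and denominator: v_19(2736741/2) = 4. Step 2 — apply |x|_p = p^{-v_p(x)} = 19^{-4} = 1/130321.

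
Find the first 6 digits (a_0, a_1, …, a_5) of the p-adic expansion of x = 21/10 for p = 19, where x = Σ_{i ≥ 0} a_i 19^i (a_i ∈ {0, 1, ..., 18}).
(a_0, …, a_5) = (4, 17, 1, 17, 1, 17)

v_19(21/10) = 0 (numerator and denominator both coprime to 19), so x ∈ ℤ_19^×. Compute digits iteratively via a_i = x_i mod 19, x_{i+1} = (x_i − a_i)/19, with x_0 = x:
  x_0 = 21/10;  a_0 = 4;  x_1 = (x_0 − 4)/19 = -1/10
  x_1 = -1/10;  a_1 = 17;  x_2 = (x_1 − 17)/19 = -9/10
  x_2 = -9/10;  a_2 = 1;  x_3 = (x_2 − 1)/19 = -1/10
  x_3 = -1/10;  a_3 = 17;  x_4 = (x_3 − 17)/19 = -9/10
  x_4 = -9/10;  a_4 = 1;  x_5 = (x_4 − 1)/19 = -1/10
  x_5 = -1/10;  a_5 = 17;  x_6 = (x_5 − 17)/19 = -9/10
Digits: (4, 17, 1, 17, 1, 17).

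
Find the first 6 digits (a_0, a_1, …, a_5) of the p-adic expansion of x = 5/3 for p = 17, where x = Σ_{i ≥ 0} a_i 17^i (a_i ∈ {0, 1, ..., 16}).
(a_0, …, a_5) = (13, 5, 11, 5, 11, 5)

v_17(5/3) = 0 (numerator and denominator both coprime to 17), so x ∈ ℤ_17^×. Compute digits iteratively via a_i = x_i mod 17, x_{i+1} = (x_i − a_i)/17, with x_0 = x:
  x_0 = 5/3;  a_0 = 13;  x_1 = (x_0 − 13)/17 = -2/3
  x_1 = -2/3;  a_1 = 5;  x_2 = (x_1 − 5)/17 = -1/3
  x_2 = -1/3;  a_2 = 11;  x_3 = (x_2 − 11)/17 = -2/3
  x_3 = -2/3;  a_3 = 5;  x_4 = (x_3 − 5)/17 = -1/3
  x_4 = -1/3;  a_4 = 11;  x_5 = (x_4 − 11)/17 = -2/3
  x_5 = -2/3;  a_5 = 5;  x_6 = (x_5 − 5)/17 = -1/3
Digits: (13, 5, 11, 5, 11, 5).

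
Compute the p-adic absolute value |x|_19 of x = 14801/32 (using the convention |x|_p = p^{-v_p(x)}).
|14801/32|_19 = 1/361

Step 1 — compute v_19(x) by factoring powers of 19 out of the numerator and denominator: v_19(14801/32) = 2. Step 2 — apply |x|_p = p^{-v_p(x)} = 19^{-2} = 1/361.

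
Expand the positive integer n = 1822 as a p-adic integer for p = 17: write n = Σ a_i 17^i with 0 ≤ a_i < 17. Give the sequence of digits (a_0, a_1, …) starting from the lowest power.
(a_0, a_1, …) = (3, 5, 6)

Repeated division by 17 gives the digits low-to-high: 1822 = 3 + 5·17^1 + 6·17^2. Digit sequence: (3, 5, 6).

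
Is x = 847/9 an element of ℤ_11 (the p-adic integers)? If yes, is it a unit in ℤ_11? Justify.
x ∈ ℤ_11 but not a unit; v_11(x) = 2 > 0

ℤ_11 = {x ∈ ℚ_11 : v_11(x) ≥ 0} and ℤ_11^× = {x ∈ ℤ_11 : v_11(x) = 0}. Here v_11(847/9) = v_11(num) − v_11(den) = 2; compare against these criteria.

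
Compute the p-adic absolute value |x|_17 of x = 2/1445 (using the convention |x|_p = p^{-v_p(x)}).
|2/1445|_17 = 289

Step 1 — compute v_17(x) by factoring powers of 17 out of the numerator and denominator: v_17(2/1445) = -2. Step 2 — apply |x|_p = p^{-v_p(x)} = 17^{2} = 289.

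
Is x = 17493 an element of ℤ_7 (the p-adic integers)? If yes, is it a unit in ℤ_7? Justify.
x ∈ ℤ_7 but not a unit; v_7(x) = 3 > 0

ℤ_7 = {x ∈ ℚ_7 : v_7(x) ≥ 0} and ℤ_7^× = {x ∈ ℤ_7 : v_7(x) = 0}. Here v_7(17493) = v_7(num) − v_7(den) = 3; compare against these criteria.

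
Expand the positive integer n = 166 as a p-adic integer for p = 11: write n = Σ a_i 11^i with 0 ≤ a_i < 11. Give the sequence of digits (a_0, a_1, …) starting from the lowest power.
(a_0, a_1, …) = (1, 4, 1)

Repeated division by 11 gives the digits low-to-high: 166 = 1 + 4·11^1 + 1·11^2. Digit sequence: (1, 4, 1).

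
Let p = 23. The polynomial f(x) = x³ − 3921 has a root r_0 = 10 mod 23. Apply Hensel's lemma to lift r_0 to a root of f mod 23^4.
r_3 = 68527 (mod 279841)

Hensel: r_{i+1} = r_i − f(r_i)/f′(r_i) mod 23^{i+2}, where f′(x) = 3x². Iterate:
  r_0 = 10 (mod 23)
  r_1 = 286 (mod 529)
  r_2 = 7692 (mod 12167)
  r_3 = 68527 (mod 279841)
Final: r = 68527 with f(r) ≡ 0 mod 23^4.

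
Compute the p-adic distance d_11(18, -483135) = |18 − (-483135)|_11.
d_11(18, -483135) = 1/161051

Step 1 — x − y = 18 − (-483135) = 483153. Step 2 — v_11(483153) = 5 (factor: 483153 = (11^5 · 3); the sign does not affect v_p). Step 3 — |x − y|_11 = 11^{-5} = 1/161051.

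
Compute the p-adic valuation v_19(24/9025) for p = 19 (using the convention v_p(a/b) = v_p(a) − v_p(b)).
v_19(24/9025) = -2

Factor powers of 19 from the numerator and denominator of the reduced fraction: 24 = 19^0 · 24 and 9025 = 19^2 · 25. Apply v_p(a/b) = v_p(a) − v_p(b): v_19(24/9025) = 0 − 2 = -2.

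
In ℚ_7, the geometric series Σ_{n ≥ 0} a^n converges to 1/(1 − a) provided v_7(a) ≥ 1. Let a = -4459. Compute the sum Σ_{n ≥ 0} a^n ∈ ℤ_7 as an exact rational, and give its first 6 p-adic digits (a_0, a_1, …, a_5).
Σ a^n = 1/(1 − a) = 1/4460;  first 6 digits = (1, 0, 0, 1, 5, 6)

v_7(a) = 3 ≥ 1, so the series converges in ℤ_7 to 1/(1 − a) = 1/(1 − (-4459)) = 1/4460. Expand this rational in ℤ_7: compute digits iteratively via d_i = x_i mod 7, x_{i+1} = (x_i − d_i)/7. The first 6 digits are (1, 0, 0, 1, 5, 6).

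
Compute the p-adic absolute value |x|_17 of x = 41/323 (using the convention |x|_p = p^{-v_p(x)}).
|41/323|_17 = 17

Step 1 — compute v_17(x) by factoring powers of 17 out of the numerator and denominator: v_17(41/323) = -1. Step 2 — apply |x|_p = p^{-v_p(x)} = 17^{1} = 17.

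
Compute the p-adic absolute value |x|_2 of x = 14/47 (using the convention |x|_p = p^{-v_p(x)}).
|14/47|_2 = 1/2

Step 1 — compute v_2(x) by factoring powers of 2 out of the numerator and denominator: v_2(14/47) = 1. Step 2 — apply |x|_p = p^{-v_p(x)} = 2^{-1} = 1/2.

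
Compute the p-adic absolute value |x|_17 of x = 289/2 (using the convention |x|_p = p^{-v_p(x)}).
|289/2|_17 = 1/289

Step 1 — compute v_17(x) by factoring powers of 17 out of the numerator and denominator: v_17(289/2) = 2. Step 2 — apply |x|_p = p^{-v_p(x)} = 17^{-2} = 1/289.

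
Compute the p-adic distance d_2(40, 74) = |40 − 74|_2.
d_2(40, 74) = 1/2

Step 1 — x − y = 40 − 74 = -34. Step 2 — v_2(-34) = 1 (factor: -34 = −(2^1 · 17); the sign does not affect v_p). Step 3 — |x − y|_2 = 2^{-1} = 1/2.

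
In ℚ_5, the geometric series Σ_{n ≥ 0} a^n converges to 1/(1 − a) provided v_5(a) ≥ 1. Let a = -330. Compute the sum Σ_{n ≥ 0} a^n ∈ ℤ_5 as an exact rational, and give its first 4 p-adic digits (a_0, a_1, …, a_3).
Σ a^n = 1/(1 − a) = 1/331;  first 4 digits = (1, 4, 2, 2)

v_5(a) = 1 ≥ 1, so the series converges in ℤ_5 to 1/(1 − a) = 1/(1 − (-330)) = 1/331. Expand this rational in ℤ_5: compute digits iteratively via d_i = x_i mod 5, x_{i+1} = (x_i − d_i)/5. The first 4 digits are (1, 4, 2, 2).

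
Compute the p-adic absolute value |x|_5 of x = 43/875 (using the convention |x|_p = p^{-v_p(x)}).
|43/875|_5 = 125

Step 1 — compute v_5(x) by factoring powers of 5 out of the numerator and denominator: v_5(43/875) = -3. Step 2 — apply |x|_p = p^{-v_p(x)} = 5^{3} = 125.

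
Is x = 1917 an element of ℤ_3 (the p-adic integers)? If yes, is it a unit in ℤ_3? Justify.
x ∈ ℤ_3 but not a unit; v_3(x) = 3 > 0

ℤ_3 = {x ∈ ℚ_3 : v_3(x) ≥ 0} and ℤ_3^× = {x ∈ ℤ_3 : v_3(x) = 0}. Here v_3(1917) = v_3(num) − v_3(den) = 3; compare against these criteria.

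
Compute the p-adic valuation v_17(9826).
v_17(9826) = 3

v_17(n) is the largest exponent k such that 17^k divides n. Factor out: 9826 = 17^3 · 2. (Sign doesn't affect v_p.) So v_17(9826) = 3.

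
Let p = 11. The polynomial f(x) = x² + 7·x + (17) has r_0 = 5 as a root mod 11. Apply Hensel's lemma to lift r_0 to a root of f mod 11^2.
r_1 = 93 (mod 121)

Hensel: r_{i+1} = r_i − f(r_i)·(f′(r_i))^{-1} mod 11^{i+2}, f′(x) = 2x + 7. Iterate:
  r_0 = 5 (mod 11)
  r_1 = 93 (mod 121)
Final: r = 93 satisfies f(r) ≡ 0 mod 11^2.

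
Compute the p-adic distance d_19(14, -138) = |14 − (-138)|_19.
d_19(14, -138) = 1/19

Step 1 — x − y = 14 − (-138) = 152. Step 2 — v_19(152) = 1 (factor: 152 = (19^1 · 8); the sign does not affect v_p). Step 3 — |x − y|_19 = 19^{-1} = 1/19.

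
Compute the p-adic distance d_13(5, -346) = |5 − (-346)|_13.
d_13(5, -346) = 1/13

Step 1 — x − y = 5 − (-346) = 351. Step 2 — v_13(351) = 1 (factor: 351 = (13^1 · 27); the sign does not affect v_p). Step 3 — |x − y|_13 = 13^{-1} = 1/13.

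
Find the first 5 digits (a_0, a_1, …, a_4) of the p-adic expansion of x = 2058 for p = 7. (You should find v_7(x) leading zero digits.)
(a_0, …, a_4) = (0, 0, 0, 6, 0)

v_7(2058) = 3, so a_0 = ... = a_2 = 0. Factor out: x = 7^3 · u with u = 6 a unit in ℤ_7. Expand u iteratively via a_{v+i} = u_i mod 7, u_{i+1} = (u_i − a_{v+i})/7:
  u_0 = 6;  a_3 = 6;  u_1 = (u_0 − 6)/7 = 0
  u_1 = 0;  a_4 = 0;  u_2 = (u_1 − 0)/7 = 0
Digits: (0, 0, 0, 6, 0).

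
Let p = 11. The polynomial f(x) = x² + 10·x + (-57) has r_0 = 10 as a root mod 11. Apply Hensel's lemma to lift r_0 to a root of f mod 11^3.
r_2 = 945 (mod 1331)

Hensel: r_{i+1} = r_i − f(r_i)·(f′(r_i))^{-1} mod 11^{i+2}, f′(x) = 2x + 10. Iterate:
  r_0 = 10 (mod 11)
  r_1 = 98 (mod 121)
  r_2 = 945 (mod 1331)
Final: r = 945 satisfies f(r) ≡ 0 mod 11^3.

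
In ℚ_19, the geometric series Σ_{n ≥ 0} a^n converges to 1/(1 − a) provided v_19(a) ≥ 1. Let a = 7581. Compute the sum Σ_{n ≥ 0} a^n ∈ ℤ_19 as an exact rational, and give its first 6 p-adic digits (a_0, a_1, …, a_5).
Σ a^n = 1/(1 − a) = -1/7580;  first 6 digits = (1, 0, 2, 1, 4, 4)

v_19(a) = 2 ≥ 1, so the series converges in ℤ_19 to 1/(1 − a) = 1/(1 − 7581) = -1/7580. Expand this rational in ℤ_19: compute digits iteratively via d_i = x_i mod 19, x_{i+1} = (x_i − d_i)/19. The first 6 digits are (1, 0, 2, 1, 4, 4).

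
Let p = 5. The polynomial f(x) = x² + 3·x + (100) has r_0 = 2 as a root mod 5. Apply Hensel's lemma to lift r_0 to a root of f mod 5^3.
r_2 = 72 (mod 125)

Hensel: r_{i+1} = r_i − f(r_i)·(f′(r_i))^{-1} mod 5^{i+2}, f′(x) = 2x + 3. Iterate:
  r_0 = 2 (mod 5)
  r_1 = 22 (mod 25)
  r_2 = 72 (mod 125)
Final: r = 72 satisfies f(r) ≡ 0 mod 5^3.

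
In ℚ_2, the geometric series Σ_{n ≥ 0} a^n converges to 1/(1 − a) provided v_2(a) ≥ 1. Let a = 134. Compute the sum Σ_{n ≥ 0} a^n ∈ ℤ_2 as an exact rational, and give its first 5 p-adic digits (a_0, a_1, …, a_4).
Σ a^n = 1/(1 − a) = -1/133;  first 5 digits = (1, 1, 0, 0, 1)

v_2(a) = 1 ≥ 1, so the series converges in ℤ_2 to 1/(1 − a) = 1/(1 − 134) = -1/133. Expand this rational in ℤ_2: compute digits iteratively via d_i = x_i mod 2, x_{i+1} = (x_i − d_i)/2. The first 5 digits are (1, 1, 0, 0, 1).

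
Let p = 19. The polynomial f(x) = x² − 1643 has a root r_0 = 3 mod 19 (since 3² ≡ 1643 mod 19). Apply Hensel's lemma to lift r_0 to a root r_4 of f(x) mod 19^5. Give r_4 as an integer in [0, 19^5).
r_4 = 808073 (mod 2476099)

Hensel's recurrence: r_{i+1} = r_i − f(r_i)·(f′(r_i))^{-1} mod 19^{i+2}, with f′(x) = 2x. Iterate:
  r_0 = 3 (mod 19)
  r_1 = 155 (mod 361)
  r_2 = 5570 (mod 6859)
  r_3 = 26147 (mod 130321)
  r_4 = 808073 (mod 2476099)
Final: r_4 = 808073, and one checks f(r_4) ≡ 0 mod 19^5.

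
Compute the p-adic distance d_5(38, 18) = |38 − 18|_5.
d_5(38, 18) = 1/5

Step 1 — x − y = 38 − 18 = 20. Step 2 — v_5(20) = 1 (factor: 20 = (5^1 · 4); the sign does not affect v_p). Step 3 — |x − y|_5 = 5^{-1} = 1/5.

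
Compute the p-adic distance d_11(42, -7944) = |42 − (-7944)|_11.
d_11(42, -7944) = 1/1331

Step 1 — x − y = 42 − (-7944) = 7986. Step 2 — v_11(7986) = 3 (factor: 7986 = (11^3 · 6); the sign does not affect v_p). Step 3 — |x − y|_11 = 11^{-3} = 1/1331.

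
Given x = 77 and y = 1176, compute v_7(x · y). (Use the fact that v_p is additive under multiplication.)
v_7(90552) = 3

v_p(x) = 1 (factor: 77 = 7^1 · 11); v_p(y) = 2 (factor: 1176 = 7^2 · 24). Additivity: v_p(xy) = v_p(x) + v_p(y) = 1 + 2 = 3. (Direct check: xy = 90552 = 7^3 · (264).)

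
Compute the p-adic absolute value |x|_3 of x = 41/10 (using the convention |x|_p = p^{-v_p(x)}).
|41/10|_3 = 1

Step 1 — compute v_3(x) by factoring powers of 3 out of the numerator and denominator: v_3(41/10) = 0. Step 2 — apply |x|_p = p^{-v_p(x)} = 3^{0} = 1.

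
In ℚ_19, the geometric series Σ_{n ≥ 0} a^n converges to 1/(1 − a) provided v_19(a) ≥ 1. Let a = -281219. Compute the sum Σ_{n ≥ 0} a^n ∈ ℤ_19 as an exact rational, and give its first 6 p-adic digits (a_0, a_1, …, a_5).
Σ a^n = 1/(1 − a) = 1/281220;  first 6 digits = (1, 0, 0, 16, 16, 18)

v_19(a) = 3 ≥ 1, so the series converges in ℤ_19 to 1/(1 − a) = 1/(1 − (-281219)) = 1/281220. Expand this rational in ℤ_19: compute digits iteratively via d_i = x_i mod 19, x_{i+1} = (x_i − d_i)/19. The first 6 digits are (1, 0, 0, 16, 16, 18).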